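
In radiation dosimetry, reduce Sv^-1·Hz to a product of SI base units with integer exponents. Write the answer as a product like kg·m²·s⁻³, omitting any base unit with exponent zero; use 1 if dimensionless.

Sv = J/kg (equivalent dose = energy per mass),
    = m²·s⁻².
So Sv⁻¹ = m⁻²·s².
Hz = 1/s = s⁻¹ (frequency is cycles per second).
Combining: Sv⁻¹·Hz = (m⁻²·s²) · s⁻¹ = m⁻²·s.

m⁻²·s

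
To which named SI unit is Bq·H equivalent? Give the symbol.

Bq = 1/s = s⁻¹ (activity is decays per second).
H = Wb/A (inductance = flux per current),
    = kg·m²·s⁻²·A⁻².
Combining: Bq·H = s⁻¹ · (kg·m²·s⁻²·A⁻²) = kg·m²·s⁻³·A⁻².
kg·m²·s⁻³·A⁻² is the base-SI form of the ohm.

Ω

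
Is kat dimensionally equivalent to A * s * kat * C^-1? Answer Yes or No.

Yes

Left side:
  kat = mol/s = s⁻¹·mol (catalytic activity).
Right side:
  kat = mol/s = s⁻¹·mol (catalytic activity).
  C = A·s = s·A (charge = current × time).
  So C⁻¹ = s⁻¹·A⁻¹.
  Combining: A·s·kat·C⁻¹ = A · s · (s⁻¹·mol) · (s⁻¹·A⁻¹) = s⁻¹·mol.
Both reduce to s⁻¹·mol.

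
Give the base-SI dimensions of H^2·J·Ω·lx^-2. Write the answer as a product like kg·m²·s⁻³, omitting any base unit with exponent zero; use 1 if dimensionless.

kg⁴·m¹²·s⁻⁹·A⁻⁶·cd⁻²

H = kg·m²·s⁻²·A⁻².
So H² = kg²·m⁴·s⁻⁴·A⁻⁴.
J = kg·m²·s⁻².
Ω = kg·m²·s⁻³·A⁻².
lx = m⁻²·cd.
So lx⁻² = m⁴·cd⁻².
Combining: H²·J·Ω·lx⁻² = (kg²·m⁴·s⁻⁴·A⁻⁴) · (kg·m²·s⁻²) · (kg·m²·s⁻³·A⁻²) · (m⁴·cd⁻²) = kg⁴·m¹²·s⁻⁹·A⁻⁶·cd⁻².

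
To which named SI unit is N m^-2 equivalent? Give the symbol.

Pa

N = kg·m·s⁻².
Combining: N·m⁻² = (kg·m·s⁻²) · m⁻² = kg·m⁻¹·s⁻².
kg·m⁻¹·s⁻² is the base-SI form of the pascal.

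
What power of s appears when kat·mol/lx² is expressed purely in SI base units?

-1

kat = s⁻¹·mol.
lx = m⁻²·cd.
So lx⁻² = m⁴·cd⁻².
Combining: kat·mol·lx⁻² = (s⁻¹·mol) · mol · (m⁴·cd⁻²) = m⁴·s⁻¹·mol²·cd⁻².
The exponent of s is -1.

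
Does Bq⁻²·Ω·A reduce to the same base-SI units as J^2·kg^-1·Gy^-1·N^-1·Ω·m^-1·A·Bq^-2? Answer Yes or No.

Left side:
  Bq = 1/s = s⁻¹ (activity is decays per second).
  So Bq⁻² = s².
  Ω = V/A (resistance = voltage per current),
      = kg·m²·s⁻³·A⁻².
  Combining: Bq⁻²·Ω·A = s² · (kg·m²·s⁻³·A⁻²) · A = kg·m²·s⁻¹·A⁻¹.
Right side:
  J = N·m (work = force × distance),
      = kg·m²·s⁻².
  So J² = kg²·m⁴·s⁻⁴.
  Gy = J/kg (absorbed dose = energy per mass),
      = m²·s⁻².
  So Gy⁻¹ = m⁻²·s².
  N = kg·m/s² = kg·m·s⁻² (force = mass × acceleration).
  So N⁻¹ = kg⁻¹·m⁻¹·s².
  Ω = V/A (resistance = voltage per current),
      = kg·m²·s⁻³·A⁻².
  Bq = 1/s = s⁻¹ (activity is decays per second).
  So Bq⁻² = s².
  Combining: J²·kg⁻¹·Gy⁻¹·N⁻¹·Ω·m⁻¹·A·Bq⁻² = (kg²·m⁴·s⁻⁴) · kg⁻¹ · (m⁻²·s²) · (kg⁻¹·m⁻¹·s²) · (kg·m²·s⁻³·A⁻²) · m⁻¹ · A · s² = kg·m²·s⁻¹·A⁻¹.
Both reduce to kg·m²·s⁻¹·A⁻¹.

Yes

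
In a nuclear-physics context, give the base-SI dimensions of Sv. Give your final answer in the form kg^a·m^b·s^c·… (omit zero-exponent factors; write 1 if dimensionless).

Sv = m²·s⁻².

m²·s⁻²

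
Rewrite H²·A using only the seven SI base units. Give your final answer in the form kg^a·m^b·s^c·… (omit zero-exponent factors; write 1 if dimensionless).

kg²·m⁴·s⁻⁴·A⁻³

H = Wb/A (inductance = flux per current),
    = kg·m²·s⁻²·A⁻².
So H² = kg²·m⁴·s⁻⁴·A⁻⁴.
Combining: H²·A = (kg²·m⁴·s⁻⁴·A⁻⁴) · A = kg²·m⁴·s⁻⁴·A⁻³.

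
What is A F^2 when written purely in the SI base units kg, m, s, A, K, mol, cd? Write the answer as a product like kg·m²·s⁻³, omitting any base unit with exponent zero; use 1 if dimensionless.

F = kg⁻¹·m⁻²·s⁴·A².
So F² = kg⁻²·m⁻⁴·s⁸·A⁴.
Combining: A·F² = A · (kg⁻²·m⁻⁴·s⁸·A⁴) = kg⁻²·m⁻⁴·s⁸·A⁵.

kg⁻²·m⁻⁴·s⁸·A⁵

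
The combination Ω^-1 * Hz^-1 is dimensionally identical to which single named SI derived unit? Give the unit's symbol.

F

Ω = V/A (resistance = voltage per current),
    = kg·m²·s⁻³·A⁻².
So Ω⁻¹ = kg⁻¹·m⁻²·s³·A².
Hz = 1/s = s⁻¹ (frequency is cycles per second).
So Hz⁻¹ = s.
Combining: Ω⁻¹·Hz⁻¹ = (kg⁻¹·m⁻²·s³·A²) · s = kg⁻¹·m⁻²·s⁴·A².
kg⁻¹·m⁻²·s⁴·A² is the base-SI form of the farad.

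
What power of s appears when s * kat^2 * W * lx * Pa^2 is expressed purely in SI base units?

kat = s⁻¹·mol.
So kat² = s⁻²·mol².
W = kg·m²·s⁻³.
lx = m⁻²·cd.
Pa = kg·m⁻¹·s⁻².
So Pa² = kg²·m⁻²·s⁻⁴.
Combining: s·kat²·W·lx·Pa² = s · (s⁻²·mol²) · (kg·m²·s⁻³) · (m⁻²·cd) · (kg²·m⁻²·s⁻⁴) = kg³·m⁻²·s⁻⁸·mol²·cd.
The exponent of s is -8.

-8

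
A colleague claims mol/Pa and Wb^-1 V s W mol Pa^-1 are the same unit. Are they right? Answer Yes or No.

No

Left side:
  Pa = N/m² (pressure = force per area),
      = kg·m⁻¹·s⁻².
  So Pa⁻¹ = kg⁻¹·m·s².
  Combining: Pa⁻¹·mol = (kg⁻¹·m·s²) · mol = kg⁻¹·m·s²·mol.
Right side:
  Wb = kg·m²·s⁻²·A⁻¹.
  So Wb⁻¹ = kg⁻¹·m⁻²·s²·A.
  V = kg·m²·s⁻³·A⁻¹.
  W = kg·m²·s⁻³.
  Pa = kg·m⁻¹·s⁻².
  So Pa⁻¹ = kg⁻¹·m·s².
  Combining: Wb⁻¹·V·s·W·mol·Pa⁻¹ = (kg⁻¹·m⁻²·s²·A) · (kg·m²·s⁻³·A⁻¹) · s · (kg·m²·s⁻³) · mol · (kg⁻¹·m·s²) = m³·s⁻¹·mol.
Left is kg⁻¹·m·s²·mol; right is m³·s⁻¹·mol — different.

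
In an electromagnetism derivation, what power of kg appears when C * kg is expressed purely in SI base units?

C = s·A.
Combining: C·kg = (s·A) · kg = kg·s·A.
The exponent of kg is 1.

1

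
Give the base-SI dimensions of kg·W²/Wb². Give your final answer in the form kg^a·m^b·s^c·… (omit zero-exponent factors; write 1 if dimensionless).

W = J/s (power = energy per time),
    = kg·m²·s⁻³.
So W² = kg²·m⁴·s⁻⁶.
Wb = V·s (flux: a volt is a weber per second),
    = kg·m²·s⁻²·A⁻¹.
So Wb⁻² = kg⁻²·m⁻⁴·s⁴·A².
Combining: kg·W²·Wb⁻² = kg · (kg²·m⁴·s⁻⁶) · (kg⁻²·m⁻⁴·s⁴·A²) = kg·s⁻²·A².

kg·s⁻²·A²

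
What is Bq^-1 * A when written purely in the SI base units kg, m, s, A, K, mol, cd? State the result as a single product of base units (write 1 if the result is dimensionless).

s·A

Bq = 1/s = s⁻¹ (activity is decays per second).
So Bq⁻¹ = s.
Combining: Bq⁻¹·A = s · A = s·A.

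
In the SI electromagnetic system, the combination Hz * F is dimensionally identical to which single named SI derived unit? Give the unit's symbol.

S

Hz = s⁻¹.
F = kg⁻¹·m⁻²·s⁴·A².
Combining: Hz·F = s⁻¹ · (kg⁻¹·m⁻²·s⁴·A²) = kg⁻¹·m⁻²·s³·A².
kg⁻¹·m⁻²·s³·A² is the base-SI form of the siemens.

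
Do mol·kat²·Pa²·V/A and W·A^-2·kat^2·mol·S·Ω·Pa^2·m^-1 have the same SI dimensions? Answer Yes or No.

No

Left side:
  kat = s⁻¹·mol.
  So kat² = s⁻²·mol².
  Pa = kg·m⁻¹·s⁻².
  So Pa² = kg²·m⁻²·s⁻⁴.
  V = kg·m²·s⁻³·A⁻¹.
  Combining: A⁻¹·mol·kat²·Pa²·V = A⁻¹ · mol · (s⁻²·mol²) · (kg²·m⁻²·s⁻⁴) · (kg·m²·s⁻³·A⁻¹) = kg³·s⁻⁹·A⁻²·mol³.
Right side:
  W = J/s (power = energy per time),
      = kg·m²·s⁻³.
  kat = mol/s = s⁻¹·mol (catalytic activity).
  So kat² = s⁻²·mol².
  S = 1/Ω (conductance is reciprocal resistance),
      = kg⁻¹·m⁻²·s³·A².
  Ω = V/A (resistance = voltage per current),
      = kg·m²·s⁻³·A⁻².
  Pa = N/m² (pressure = force per area),
      = kg·m⁻¹·s⁻².
  So Pa² = kg²·m⁻²·s⁻⁴.
  Combining: W·A⁻²·kat²·mol·S·Ω·Pa²·m⁻¹ = (kg·m²·s⁻³) · A⁻² · (s⁻²·mol²) · mol · (kg⁻¹·m⁻²·s³·A²) · (kg·m²·s⁻³·A⁻²) · (kg²·m⁻²·s⁻⁴) · m⁻¹ = kg³·m⁻¹·s⁻⁹·A⁻²·mol³.
Left is kg³·s⁻⁹·A⁻²·mol³; right is kg³·m⁻¹·s⁻⁹·A⁻²·mol³ — different.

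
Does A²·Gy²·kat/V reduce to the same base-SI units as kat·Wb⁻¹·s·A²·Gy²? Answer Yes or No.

Yes

Left side:
  Gy = m²·s⁻².
  So Gy² = m⁴·s⁻⁴.
  kat = s⁻¹·mol.
  V = kg·m²·s⁻³·A⁻¹.
  So V⁻¹ = kg⁻¹·m⁻²·s³·A.
  Combining: A²·Gy²·kat·V⁻¹ = A² · (m⁴·s⁻⁴) · (s⁻¹·mol) · (kg⁻¹·m⁻²·s³·A) = kg⁻¹·m²·s⁻²·A³·mol.
Right side:
  kat = s⁻¹·mol.
  Wb = kg·m²·s⁻²·A⁻¹.
  So Wb⁻¹ = kg⁻¹·m⁻²·s²·A.
  Gy = m²·s⁻².
  So Gy² = m⁴·s⁻⁴.
  Combining: kat·Wb⁻¹·s·A²·Gy² = (s⁻¹·mol) · (kg⁻¹·m⁻²·s²·A) · s · A² · (m⁴·s⁻⁴) = kg⁻¹·m²·s⁻²·A³·mol.
Both reduce to kg⁻¹·m²·s⁻²·A³·mol.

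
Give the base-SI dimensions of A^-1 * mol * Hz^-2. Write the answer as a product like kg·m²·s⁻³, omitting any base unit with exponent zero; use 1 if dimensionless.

s²·A⁻¹·mol

Hz = 1/s = s⁻¹ (frequency is cycles per second).
So Hz⁻² = s².
Combining: A⁻¹·mol·Hz⁻² = A⁻¹ · mol · s² = s²·A⁻¹·mol.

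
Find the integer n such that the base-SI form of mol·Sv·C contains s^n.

-1

Sv = J/kg (equivalent dose = energy per mass),
    = m²·s⁻².
C = A·s = s·A (charge = current × time).
Combining: mol·Sv·C = mol · (m²·s⁻²) · (s·A) = m²·s⁻¹·A·mol.
The exponent of s is -1.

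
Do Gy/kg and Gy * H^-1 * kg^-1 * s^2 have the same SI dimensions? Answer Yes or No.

Left side:
  Gy = J/kg (absorbed dose = energy per mass),
      = m²·s⁻².
  Combining: kg⁻¹·Gy = kg⁻¹ · (m²·s⁻²) = kg⁻¹·m²·s⁻².
Right side:
  Gy = J/kg (absorbed dose = energy per mass),
      = m²·s⁻².
  H = Wb/A (inductance = flux per current),
      = kg·m²·s⁻²·A⁻².
  So H⁻¹ = kg⁻¹·m⁻²·s²·A².
  Combining: Gy·H⁻¹·kg⁻¹·s² = (m²·s⁻²) · (kg⁻¹·m⁻²·s²·A²) · kg⁻¹ · s² = kg⁻²·s²·A².
Left is kg⁻¹·m²·s⁻²; right is kg⁻²·s²·A² — different.

No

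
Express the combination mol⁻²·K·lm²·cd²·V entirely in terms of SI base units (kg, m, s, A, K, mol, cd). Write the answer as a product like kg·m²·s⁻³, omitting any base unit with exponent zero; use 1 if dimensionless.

lm = cd·sr = cd (luminous flux; sr is dimensionless).
So lm² = cd².
V = W/A (potential = power per current),
    = kg·m²·s⁻³·A⁻¹.
Combining: mol⁻²·K·lm²·cd²·V = mol⁻² · K · cd² · cd² · (kg·m²·s⁻³·A⁻¹) = kg·m²·s⁻³·A⁻¹·K·mol⁻²·cd⁴.

kg·m²·s⁻³·A⁻¹·K·mol⁻²·cd⁴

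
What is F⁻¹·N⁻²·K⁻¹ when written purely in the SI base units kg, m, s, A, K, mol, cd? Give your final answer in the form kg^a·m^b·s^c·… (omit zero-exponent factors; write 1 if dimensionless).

kg⁻¹·A⁻²·K⁻¹

F = kg⁻¹·m⁻²·s⁴·A².
So F⁻¹ = kg·m²·s⁻⁴·A⁻².
N = kg·m·s⁻².
So N⁻² = kg⁻²·m⁻²·s⁴.
Combining: F⁻¹·N⁻²·K⁻¹ = (kg·m²·s⁻⁴·A⁻²) · (kg⁻²·m⁻²·s⁴) · K⁻¹ = kg⁻¹·A⁻²·K⁻¹.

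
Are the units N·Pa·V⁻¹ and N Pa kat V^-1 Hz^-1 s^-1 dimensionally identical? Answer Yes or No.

No

Left side:
  N = kg·m/s² = kg·m·s⁻² (force = mass × acceleration).
  Pa = N/m² (pressure = force per area),
      = kg·m⁻¹·s⁻².
  V = W/A (potential = power per current),
      = kg·m²·s⁻³·A⁻¹.
  So V⁻¹ = kg⁻¹·m⁻²·s³·A.
  Combining: N·Pa·V⁻¹ = (kg·m·s⁻²) · (kg·m⁻¹·s⁻²) · (kg⁻¹·m⁻²·s³·A) = kg·m⁻²·s⁻¹·A.
Right side:
  N = kg·m·s⁻².
  Pa = kg·m⁻¹·s⁻².
  kat = s⁻¹·mol.
  V = kg·m²·s⁻³·A⁻¹.
  So V⁻¹ = kg⁻¹·m⁻²·s³·A.
  Hz = s⁻¹.
  So Hz⁻¹ = s.
  Combining: N·Pa·kat·V⁻¹·Hz⁻¹·s⁻¹ = (kg·m·s⁻²) · (kg·m⁻¹·s⁻²) · (s⁻¹·mol) · (kg⁻¹·m⁻²·s³·A) · s · s⁻¹ = kg·m⁻²·s⁻²·A·mol.
Left is kg·m⁻²·s⁻¹·A; right is kg·m⁻²·s⁻²·A·mol — different.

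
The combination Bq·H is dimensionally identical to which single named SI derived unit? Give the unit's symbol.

Bq = s⁻¹.
H = kg·m²·s⁻²·A⁻².
Combining: Bq·H = s⁻¹ · (kg·m²·s⁻²·A⁻²) = kg·m²·s⁻³·A⁻².
kg·m²·s⁻³·A⁻² is the base-SI form of the ohm.

Ω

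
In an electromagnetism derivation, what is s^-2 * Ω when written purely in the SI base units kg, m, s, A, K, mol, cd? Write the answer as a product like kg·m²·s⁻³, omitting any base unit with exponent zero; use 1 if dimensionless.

Ω = V/A (resistance = voltage per current),
    = kg·m²·s⁻³·A⁻².
Combining: s⁻²·Ω = s⁻² · (kg·m²·s⁻³·A⁻²) = kg·m²·s⁻⁵·A⁻².

kg·m²·s⁻⁵·A⁻²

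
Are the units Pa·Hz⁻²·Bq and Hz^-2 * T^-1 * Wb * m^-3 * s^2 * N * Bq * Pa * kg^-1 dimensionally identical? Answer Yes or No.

Yes

Left side:
  Pa = kg·m⁻¹·s⁻².
  Hz = s⁻¹.
  So Hz⁻² = s².
  Bq = s⁻¹.
  Combining: Pa·Hz⁻²·Bq = (kg·m⁻¹·s⁻²) · s² · s⁻¹ = kg·m⁻¹·s⁻¹.
Right side:
  Hz = 1/s = s⁻¹ (frequency is cycles per second).
  So Hz⁻² = s².
  T = Wb/m² (flux density = flux per area),
      = kg·s⁻²·A⁻¹.
  So T⁻¹ = kg⁻¹·s²·A.
  Wb = V·s (flux: a volt is a weber per second),
      = kg·m²·s⁻²·A⁻¹.
  N = kg·m/s² = kg·m·s⁻² (force = mass × acceleration).
  Bq = 1/s = s⁻¹ (activity is decays per second).
  Pa = N/m² (pressure = force per area),
      = kg·m⁻¹·s⁻².
  Combining: Hz⁻²·T⁻¹·Wb·m⁻³·s²·N·Bq·Pa·kg⁻¹ = s² · (kg⁻¹·s²·A) · (kg·m²·s⁻²·A⁻¹) · m⁻³ · s² · (kg·m·s⁻²) · s⁻¹ · (kg·m⁻¹·s⁻²) · kg⁻¹ = kg·m⁻¹·s⁻¹.
Both reduce to kg·m⁻¹·s⁻¹.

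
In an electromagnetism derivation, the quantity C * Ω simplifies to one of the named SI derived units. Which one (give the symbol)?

Wb

C = A·s = s·A (charge = current × time).
Ω = V/A (resistance = voltage per current),
    = kg·m²·s⁻³·A⁻².
Combining: C·Ω = (s·A) · (kg·m²·s⁻³·A⁻²) = kg·m²·s⁻²·A⁻¹.
kg·m²·s⁻²·A⁻¹ is the base-SI form of the weber.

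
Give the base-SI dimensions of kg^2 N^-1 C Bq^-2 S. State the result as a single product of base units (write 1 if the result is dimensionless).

N = kg·m·s⁻².
So N⁻¹ = kg⁻¹·m⁻¹·s².
C = s·A.
Bq = s⁻¹.
So Bq⁻² = s².
S = kg⁻¹·m⁻²·s³·A².
Combining: kg²·N⁻¹·C·Bq⁻²·S = kg² · (kg⁻¹·m⁻¹·s²) · (s·A) · s² · (kg⁻¹·m⁻²·s³·A²) = m⁻³·s⁸·A³.

m⁻³·s⁸·A³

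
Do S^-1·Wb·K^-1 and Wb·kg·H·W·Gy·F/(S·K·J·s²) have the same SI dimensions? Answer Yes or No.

No

Left side:
  S = kg⁻¹·m⁻²·s³·A².
  So S⁻¹ = kg·m²·s⁻³·A⁻².
  Wb = kg·m²·s⁻²·A⁻¹.
  Combining: S⁻¹·Wb·K⁻¹ = (kg·m²·s⁻³·A⁻²) · (kg·m²·s⁻²·A⁻¹) · K⁻¹ = kg²·m⁴·s⁻⁵·A⁻³·K⁻¹.
Right side:
  Wb = kg·m²·s⁻²·A⁻¹.
  S = kg⁻¹·m⁻²·s³·A².
  So S⁻¹ = kg·m²·s⁻³·A⁻².
  H = kg·m²·s⁻²·A⁻².
  W = kg·m²·s⁻³.
  Gy = m²·s⁻².
  F = kg⁻¹·m⁻²·s⁴·A².
  J = kg·m²·s⁻².
  So J⁻¹ = kg⁻¹·m⁻²·s².
  Combining: Wb·S⁻¹·kg·H·K⁻¹·W·Gy·F·J⁻¹·s⁻² = (kg·m²·s⁻²·A⁻¹) · (kg·m²·s⁻³·A⁻²) · kg · (kg·m²·s⁻²·A⁻²) · K⁻¹ · (kg·m²·s⁻³) · (m²·s⁻²) · (kg⁻¹·m⁻²·s⁴·A²) · (kg⁻¹·m⁻²·s²) · s⁻² = kg³·m⁶·s⁻⁸·A⁻³·K⁻¹.
Left is kg²·m⁴·s⁻⁵·A⁻³·K⁻¹; right is kg³·m⁶·s⁻⁸·A⁻³·K⁻¹ — different.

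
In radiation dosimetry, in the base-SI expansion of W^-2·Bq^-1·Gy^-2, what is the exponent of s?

W = J/s (power = energy per time),
    = kg·m²·s⁻³.
So W⁻² = kg⁻²·m⁻⁴·s⁶.
Bq = 1/s = s⁻¹ (activity is decays per second).
So Bq⁻¹ = s.
Gy = J/kg (absorbed dose = energy per mass),
    = m²·s⁻².
So Gy⁻² = m⁻⁴·s⁴.
Combining: W⁻²·Bq⁻¹·Gy⁻² = (kg⁻²·m⁻⁴·s⁶) · s · (m⁻⁴·s⁴) = kg⁻²·m⁻⁸·s¹¹.
The exponent of s is 11.

11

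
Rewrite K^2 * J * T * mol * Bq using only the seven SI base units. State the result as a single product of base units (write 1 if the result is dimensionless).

kg²·m²·s⁻⁵·A⁻¹·K²·mol

J = kg·m²·s⁻².
T = kg·s⁻²·A⁻¹.
Bq = s⁻¹.
Combining: K²·J·T·mol·Bq = K² · (kg·m²·s⁻²) · (kg·s⁻²·A⁻¹) · mol · s⁻¹ = kg²·m²·s⁻⁵·A⁻¹·K²·mol.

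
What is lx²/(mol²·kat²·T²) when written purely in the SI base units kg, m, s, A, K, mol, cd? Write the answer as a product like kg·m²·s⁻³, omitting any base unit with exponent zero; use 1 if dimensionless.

kat = mol/s = s⁻¹·mol (catalytic activity).
So kat⁻² = s²·mol⁻².
lx = lm/m² (illuminance = luminous flux per area),
    = m⁻²·cd.
So lx² = m⁻⁴·cd².
T = Wb/m² (flux density = flux per area),
    = kg·s⁻²·A⁻¹.
So T⁻² = kg⁻²·s⁴·A².
Combining: mol⁻²·kat⁻²·lx²·T⁻² = mol⁻² · (s²·mol⁻²) · (m⁻⁴·cd²) · (kg⁻²·s⁴·A²) = kg⁻²·m⁻⁴·s⁶·A²·mol⁻⁴·cd².

kg⁻²·m⁻⁴·s⁶·A²·mol⁻⁴·cd²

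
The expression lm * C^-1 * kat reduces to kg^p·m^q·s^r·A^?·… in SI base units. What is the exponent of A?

-1

lm = cd·sr = cd (luminous flux; sr is dimensionless).
C = A·s = s·A (charge = current × time).
So C⁻¹ = s⁻¹·A⁻¹.
kat = mol/s = s⁻¹·mol (catalytic activity).
Combining: lm·C⁻¹·kat = cd · (s⁻¹·A⁻¹) · (s⁻¹·mol) = s⁻²·A⁻¹·mol·cd.
The exponent of A is -1.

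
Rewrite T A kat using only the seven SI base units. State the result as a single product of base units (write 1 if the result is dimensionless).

kg·s⁻³·mol

T = kg·s⁻²·A⁻¹.
kat = s⁻¹·mol.
Combining: T·A·kat = (kg·s⁻²·A⁻¹) · A · (s⁻¹·mol) = kg·s⁻³·mol.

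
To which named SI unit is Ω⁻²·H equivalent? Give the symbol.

F

Ω = V/A (resistance = voltage per current),
    = kg·m²·s⁻³·A⁻².
So Ω⁻² = kg⁻²·m⁻⁴·s⁶·A⁴.
H = Wb/A (inductance = flux per current),
    = kg·m²·s⁻²·A⁻².
Combining: Ω⁻²·H = (kg⁻²·m⁻⁴·s⁶·A⁴) · (kg·m²·s⁻²·A⁻²) = kg⁻¹·m⁻²·s⁴·A².
kg⁻¹·m⁻²·s⁴·A² is the base-SI form of the farad.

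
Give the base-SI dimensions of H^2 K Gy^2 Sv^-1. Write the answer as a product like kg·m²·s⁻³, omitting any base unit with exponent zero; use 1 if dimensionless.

kg²·m⁶·s⁻⁶·A⁻⁴·K

H = Wb/A (inductance = flux per current),
    = kg·m²·s⁻²·A⁻².
So H² = kg²·m⁴·s⁻⁴·A⁻⁴.
Gy = J/kg (absorbed dose = energy per mass),
    = m²·s⁻².
So Gy² = m⁴·s⁻⁴.
Sv = J/kg (equivalent dose = energy per mass),
    = m²·s⁻².
So Sv⁻¹ = m⁻²·s².
Combining: H²·K·Gy²·Sv⁻¹ = (kg²·m⁴·s⁻⁴·A⁻⁴) · K · (m⁴·s⁻⁴) · (m⁻²·s²) = kg²·m⁶·s⁻⁶·A⁻⁴·K.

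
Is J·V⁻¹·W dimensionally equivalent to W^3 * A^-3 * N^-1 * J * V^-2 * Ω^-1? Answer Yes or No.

No

Left side:
  J = N·m (work = force × distance),
      = kg·m²·s⁻².
  V = W/A (potential = power per current),
      = kg·m²·s⁻³·A⁻¹.
  So V⁻¹ = kg⁻¹·m⁻²·s³·A.
  W = J/s (power = energy per time),
      = kg·m²·s⁻³.
  Combining: J·V⁻¹·W = (kg·m²·s⁻²) · (kg⁻¹·m⁻²·s³·A) · (kg·m²·s⁻³) = kg·m²·s⁻²·A.
Right side:
  W = J/s (power = energy per time),
      = kg·m²·s⁻³.
  So W³ = kg³·m⁶·s⁻⁹.
  N = kg·m/s² = kg·m·s⁻² (force = mass × acceleration).
  So N⁻¹ = kg⁻¹·m⁻¹·s².
  J = N·m (work = force × distance),
      = kg·m²·s⁻².
  V = W/A (potential = power per current),
      = kg·m²·s⁻³·A⁻¹.
  So V⁻² = kg⁻²·m⁻⁴·s⁶·A².
  Ω = V/A (resistance = voltage per current),
      = kg·m²·s⁻³·A⁻².
  So Ω⁻¹ = kg⁻¹·m⁻²·s³·A².
  Combining: W³·A⁻³·N⁻¹·J·V⁻²·Ω⁻¹ = (kg³·m⁶·s⁻⁹) · A⁻³ · (kg⁻¹·m⁻¹·s²) · (kg·m²·s⁻²) · (kg⁻²·m⁻⁴·s⁶·A²) · (kg⁻¹·m⁻²·s³·A²) = m·A.
Left is kg·m²·s⁻²·A; right is m·A — different.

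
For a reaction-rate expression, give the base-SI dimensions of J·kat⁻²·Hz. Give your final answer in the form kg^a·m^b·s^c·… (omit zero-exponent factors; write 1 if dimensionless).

kg·m²·s⁻¹·mol⁻²

J = kg·m²·s⁻².
kat = s⁻¹·mol.
So kat⁻² = s²·mol⁻².
Hz = s⁻¹.
Combining: J·kat⁻²·Hz = (kg·m²·s⁻²) · (s²·mol⁻²) · s⁻¹ = kg·m²·s⁻¹·mol⁻².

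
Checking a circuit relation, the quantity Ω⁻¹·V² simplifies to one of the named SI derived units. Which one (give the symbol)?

W

Ω = V/A (resistance = voltage per current),
    = kg·m²·s⁻³·A⁻².
So Ω⁻¹ = kg⁻¹·m⁻²·s³·A².
V = W/A (potential = power per current),
    = kg·m²·s⁻³·A⁻¹.
So V² = kg²·m⁴·s⁻⁶·A⁻².
Combining: Ω⁻¹·V² = (kg⁻¹·m⁻²·s³·A²) · (kg²·m⁴·s⁻⁶·A⁻²) = kg·m²·s⁻³.
kg·m²·s⁻³ is the base-SI form of the watt.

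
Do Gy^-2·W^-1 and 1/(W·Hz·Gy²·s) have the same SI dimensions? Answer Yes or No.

Yes

Left side:
  Gy = J/kg (absorbed dose = energy per mass),
      = m²·s⁻².
  So Gy⁻² = m⁻⁴·s⁴.
  W = J/s (power = energy per time),
      = kg·m²·s⁻³.
  So W⁻¹ = kg⁻¹·m⁻²·s³.
  Combining: Gy⁻²·W⁻¹ = (m⁻⁴·s⁴) · (kg⁻¹·m⁻²·s³) = kg⁻¹·m⁻⁶·s⁷.
Right side:
  W = J/s (power = energy per time),
      = kg·m²·s⁻³.
  So W⁻¹ = kg⁻¹·m⁻²·s³.
  Hz = 1/s = s⁻¹ (frequency is cycles per second).
  So Hz⁻¹ = s.
  Gy = J/kg (absorbed dose = energy per mass),
      = m²·s⁻².
  So Gy⁻² = m⁻⁴·s⁴.
  Combining: W⁻¹·Hz⁻¹·Gy⁻²·s⁻¹ = (kg⁻¹·m⁻²·s³) · s · (m⁻⁴·s⁴) · s⁻¹ = kg⁻¹·m⁻⁶·s⁷.
Both reduce to kg⁻¹·m⁻⁶·s⁷.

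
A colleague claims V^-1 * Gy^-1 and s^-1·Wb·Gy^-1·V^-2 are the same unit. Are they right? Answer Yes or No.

Yes

Left side:
  V = kg·m²·s⁻³·A⁻¹.
  So V⁻¹ = kg⁻¹·m⁻²·s³·A.
  Gy = m²·s⁻².
  So Gy⁻¹ = m⁻²·s².
  Combining: V⁻¹·Gy⁻¹ = (kg⁻¹·m⁻²·s³·A) · (m⁻²·s²) = kg⁻¹·m⁻⁴·s⁵·A.
Right side:
  Wb = kg·m²·s⁻²·A⁻¹.
  Gy = m²·s⁻².
  So Gy⁻¹ = m⁻²·s².
  V = kg·m²·s⁻³·A⁻¹.
  So V⁻² = kg⁻²·m⁻⁴·s⁶·A².
  Combining: s⁻¹·Wb·Gy⁻¹·V⁻² = s⁻¹ · (kg·m²·s⁻²·A⁻¹) · (m⁻²·s²) · (kg⁻²·m⁻⁴·s⁶·A²) = kg⁻¹·m⁻⁴·s⁵·A.
Both reduce to kg⁻¹·m⁻⁴·s⁵·A.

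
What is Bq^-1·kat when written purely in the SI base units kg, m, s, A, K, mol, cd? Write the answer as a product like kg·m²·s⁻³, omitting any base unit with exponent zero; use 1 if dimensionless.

Bq = 1/s = s⁻¹ (activity is decays per second).
So Bq⁻¹ = s.
kat = mol/s = s⁻¹·mol (catalytic activity).
Combining: Bq⁻¹·kat = s · (s⁻¹·mol) = mol.

mol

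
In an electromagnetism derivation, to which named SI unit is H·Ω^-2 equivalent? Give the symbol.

F

H = Wb/A (inductance = flux per current),
    = kg·m²·s⁻²·A⁻².
Ω = V/A (resistance = voltage per current),
    = kg·m²·s⁻³·A⁻².
So Ω⁻² = kg⁻²·m⁻⁴·s⁶·A⁴.
Combining: H·Ω⁻² = (kg·m²·s⁻²·A⁻²) · (kg⁻²·m⁻⁴·s⁶·A⁴) = kg⁻¹·m⁻²·s⁴·A².
kg⁻¹·m⁻²·s⁴·A² is the base-SI form of the farad.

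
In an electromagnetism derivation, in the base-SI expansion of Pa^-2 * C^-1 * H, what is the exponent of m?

Pa = N/m² (pressure = force per area),
    = kg·m⁻¹·s⁻².
So Pa⁻² = kg⁻²·m²·s⁴.
C = A·s = s·A (charge = current × time).
So C⁻¹ = s⁻¹·A⁻¹.
H = Wb/A (inductance = flux per current),
    = kg·m²·s⁻²·A⁻².
Combining: Pa⁻²·C⁻¹·H = (kg⁻²·m²·s⁴) · (s⁻¹·A⁻¹) · (kg·m²·s⁻²·A⁻²) = kg⁻¹·m⁴·s·A⁻³.
The exponent of m is 4.

4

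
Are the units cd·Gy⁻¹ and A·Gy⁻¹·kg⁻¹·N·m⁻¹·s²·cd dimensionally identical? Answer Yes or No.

No

Left side:
  Gy = J/kg (absorbed dose = energy per mass),
      = m²·s⁻².
  So Gy⁻¹ = m⁻²·s².
  Combining: cd·Gy⁻¹ = cd · (m⁻²·s²) = m⁻²·s²·cd.
Right side:
  Gy = J/kg (absorbed dose = energy per mass),
      = m²·s⁻².
  So Gy⁻¹ = m⁻²·s².
  N = kg·m/s² = kg·m·s⁻² (force = mass × acceleration).
  Combining: A·Gy⁻¹·kg⁻¹·N·m⁻¹·s²·cd = A · (m⁻²·s²) · kg⁻¹ · (kg·m·s⁻²) · m⁻¹ · s² · cd = m⁻²·s²·A·cd.
Left is m⁻²·s²·cd; right is m⁻²·s²·A·cd — different.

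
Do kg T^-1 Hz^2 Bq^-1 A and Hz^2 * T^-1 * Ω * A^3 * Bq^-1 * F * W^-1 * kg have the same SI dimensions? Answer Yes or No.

Left side:
  T = Wb/m² (flux density = flux per area),
      = kg·s⁻²·A⁻¹.
  So T⁻¹ = kg⁻¹·s²·A.
  Hz = 1/s = s⁻¹ (frequency is cycles per second).
  So Hz² = s⁻².
  Bq = 1/s = s⁻¹ (activity is decays per second).
  So Bq⁻¹ = s.
  Combining: kg·T⁻¹·Hz²·Bq⁻¹·A = kg · (kg⁻¹·s²·A) · s⁻² · s · A = s·A².
Right side:
  Hz = 1/s = s⁻¹ (frequency is cycles per second).
  So Hz² = s⁻².
  T = Wb/m² (flux density = flux per area),
      = kg·s⁻²·A⁻¹.
  So T⁻¹ = kg⁻¹·s²·A.
  Ω = V/A (resistance = voltage per current),
      = kg·m²·s⁻³·A⁻².
  Bq = 1/s = s⁻¹ (activity is decays per second).
  So Bq⁻¹ = s.
  F = C/V (capacitance = charge per voltage),
      = A·s/(kg·m²·s⁻³·A⁻¹) (substituting C and V),
      = kg⁻¹·m⁻²·s⁴·A².
  W = J/s (power = energy per time),
      = kg·m²·s⁻³.
  So W⁻¹ = kg⁻¹·m⁻²·s³.
  Combining: Hz²·T⁻¹·Ω·A³·Bq⁻¹·F·W⁻¹·kg = s⁻² · (kg⁻¹·s²·A) · (kg·m²·s⁻³·A⁻²) · A³ · s · (kg⁻¹·m⁻²·s⁴·A²) · (kg⁻¹·m⁻²·s³) · kg = kg⁻¹·m⁻²·s⁵·A⁴.
Left is s·A²; right is kg⁻¹·m⁻²·s⁵·A⁴ — different.

No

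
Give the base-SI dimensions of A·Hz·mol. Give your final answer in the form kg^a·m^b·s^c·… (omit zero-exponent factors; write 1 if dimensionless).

s⁻¹·A·mol

Hz = 1/s = s⁻¹ (frequency is cycles per second).
Combining: A·Hz·mol = A · s⁻¹ · mol = s⁻¹·A·mol.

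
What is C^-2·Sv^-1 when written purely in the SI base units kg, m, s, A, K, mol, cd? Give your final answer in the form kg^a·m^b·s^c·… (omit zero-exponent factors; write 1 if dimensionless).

C = A·s = s·A (charge = current × time).
So C⁻² = s⁻²·A⁻².
Sv = J/kg (equivalent dose = energy per mass),
    = m²·s⁻².
So Sv⁻¹ = m⁻²·s².
Combining: C⁻²·Sv⁻¹ = (s⁻²·A⁻²) · (m⁻²·s²) = m⁻²·A⁻².

m⁻²·A⁻²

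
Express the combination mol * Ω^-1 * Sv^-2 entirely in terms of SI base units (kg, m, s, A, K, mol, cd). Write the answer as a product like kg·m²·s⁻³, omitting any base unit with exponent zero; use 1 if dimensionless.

kg⁻¹·m⁻⁶·s⁷·A²·mol

Ω = V/A (resistance = voltage per current),
    = kg·m²·s⁻³·A⁻².
So Ω⁻¹ = kg⁻¹·m⁻²·s³·A².
Sv = J/kg (equivalent dose = energy per mass),
    = m²·s⁻².
So Sv⁻² = m⁻⁴·s⁴.
Combining: mol·Ω⁻¹·Sv⁻² = mol · (kg⁻¹·m⁻²·s³·A²) · (m⁻⁴·s⁴) = kg⁻¹·m⁻⁶·s⁷·A²·mol.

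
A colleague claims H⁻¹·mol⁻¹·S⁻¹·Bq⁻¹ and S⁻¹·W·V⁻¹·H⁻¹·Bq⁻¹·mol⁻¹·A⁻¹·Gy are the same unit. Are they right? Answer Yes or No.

No

Left side:
  H = Wb/A (inductance = flux per current),
      = kg·m²·s⁻²·A⁻².
  So H⁻¹ = kg⁻¹·m⁻²·s²·A².
  S = 1/Ω (conductance is reciprocal resistance),
      = kg⁻¹·m⁻²·s³·A².
  So S⁻¹ = kg·m²·s⁻³·A⁻².
  Bq = 1/s = s⁻¹ (activity is decays per second).
  So Bq⁻¹ = s.
  Combining: H⁻¹·mol⁻¹·S⁻¹·Bq⁻¹ = (kg⁻¹·m⁻²·s²·A²) · mol⁻¹ · (kg·m²·s⁻³·A⁻²) · s = mol⁻¹.
Right side:
  S = 1/Ω (conductance is reciprocal resistance),
      = kg⁻¹·m⁻²·s³·A².
  So S⁻¹ = kg·m²·s⁻³·A⁻².
  W = J/s (power = energy per time),
      = kg·m²·s⁻³.
  V = W/A (potential = power per current),
      = kg·m²·s⁻³·A⁻¹.
  So V⁻¹ = kg⁻¹·m⁻²·s³·A.
  H = Wb/A (inductance = flux per current),
      = kg·m²·s⁻²·A⁻².
  So H⁻¹ = kg⁻¹·m⁻²·s²·A².
  Bq = 1/s = s⁻¹ (activity is decays per second).
  So Bq⁻¹ = s.
  Gy = J/kg (absorbed dose = energy per mass),
      = m²·s⁻².
  Combining: S⁻¹·W·V⁻¹·H⁻¹·Bq⁻¹·mol⁻¹·A⁻¹·Gy = (kg·m²·s⁻³·A⁻²) · (kg·m²·s⁻³) · (kg⁻¹·m⁻²·s³·A) · (kg⁻¹·m⁻²·s²·A²) · s · mol⁻¹ · A⁻¹ · (m²·s⁻²) = m²·s⁻²·mol⁻¹.
Left is mol⁻¹; right is m²·s⁻²·mol⁻¹ — different.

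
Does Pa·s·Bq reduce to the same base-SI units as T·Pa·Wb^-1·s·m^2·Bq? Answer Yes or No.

Left side:
  Pa = kg·m⁻¹·s⁻².
  Bq = s⁻¹.
  Combining: Pa·s·Bq = (kg·m⁻¹·s⁻²) · s · s⁻¹ = kg·m⁻¹·s⁻².
Right side:
  T = Wb/m² (flux density = flux per area),
      = kg·s⁻²·A⁻¹.
  Pa = N/m² (pressure = force per area),
      = kg·m⁻¹·s⁻².
  Wb = V·s (flux: a volt is a weber per second),
      = kg·m²·s⁻²·A⁻¹.
  So Wb⁻¹ = kg⁻¹·m⁻²·s²·A.
  Bq = 1/s = s⁻¹ (activity is decays per second).
  Combining: T·Pa·Wb⁻¹·s·m²·Bq = (kg·s⁻²·A⁻¹) · (kg·m⁻¹·s⁻²) · (kg⁻¹·m⁻²·s²·A) · s · m² · s⁻¹ = kg·m⁻¹·s⁻².
Both reduce to kg·m⁻¹·s⁻².

Yes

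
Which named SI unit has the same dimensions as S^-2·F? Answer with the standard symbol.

S = kg⁻¹·m⁻²·s³·A².
So S⁻² = kg²·m⁴·s⁻⁶·A⁻⁴.
F = kg⁻¹·m⁻²·s⁴·A².
Combining: S⁻²·F = (kg²·m⁴·s⁻⁶·A⁻⁴) · (kg⁻¹·m⁻²·s⁴·A²) = kg·m²·s⁻²·A⁻².
kg·m²·s⁻²·A⁻² is the base-SI form of the henry.

H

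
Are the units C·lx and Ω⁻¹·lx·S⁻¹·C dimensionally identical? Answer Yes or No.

Yes

Left side:
  C = A·s = s·A (charge = current × time).
  lx = lm/m² (illuminance = luminous flux per area),
      = m⁻²·cd.
  Combining: C·lx = (s·A) · (m⁻²·cd) = m⁻²·s·A·cd.
Right side:
  Ω = V/A (resistance = voltage per current),
      = kg·m²·s⁻³·A⁻².
  So Ω⁻¹ = kg⁻¹·m⁻²·s³·A².
  lx = lm/m² (illuminance = luminous flux per area),
      = m⁻²·cd.
  S = 1/Ω (conductance is reciprocal resistance),
      = kg⁻¹·m⁻²·s³·A².
  So S⁻¹ = kg·m²·s⁻³·A⁻².
  C = A·s = s·A (charge = current × time).
  Combining: Ω⁻¹·lx·S⁻¹·C = (kg⁻¹·m⁻²·s³·A²) · (m⁻²·cd) · (kg·m²·s⁻³·A⁻²) · (s·A) = m⁻²·s·A·cd.
Both reduce to m⁻²·s·A·cd.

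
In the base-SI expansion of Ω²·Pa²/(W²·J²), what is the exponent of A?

Ω = V/A (resistance = voltage per current),
    = kg·m²·s⁻³·A⁻².
So Ω² = kg²·m⁴·s⁻⁶·A⁻⁴.
Pa = N/m² (pressure = force per area),
    = kg·m⁻¹·s⁻².
So Pa² = kg²·m⁻²·s⁻⁴.
W = J/s (power = energy per time),
    = kg·m²·s⁻³.
So W⁻² = kg⁻²·m⁻⁴·s⁶.
J = N·m (work = force × distance),
    = kg·m²·s⁻².
So J⁻² = kg⁻²·m⁻⁴·s⁴.
Combining: Ω²·Pa²·W⁻²·J⁻² = (kg²·m⁴·s⁻⁶·A⁻⁴) · (kg²·m⁻²·s⁻⁴) · (kg⁻²·m⁻⁴·s⁶) · (kg⁻²·m⁻⁴·s⁴) = m⁻⁶·A⁻⁴.
The exponent of A is -4.

-4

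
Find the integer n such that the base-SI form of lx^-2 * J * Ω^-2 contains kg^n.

-1

lx = m⁻²·cd.
So lx⁻² = m⁴·cd⁻².
J = kg·m²·s⁻².
Ω = kg·m²·s⁻³·A⁻².
So Ω⁻² = kg⁻²·m⁻⁴·s⁶·A⁴.
Combining: lx⁻²·J·Ω⁻² = (m⁴·cd⁻²) · (kg·m²·s⁻²) · (kg⁻²·m⁻⁴·s⁶·A⁴) = kg⁻¹·m²·s⁴·A⁴·cd⁻².
The exponent of kg is -1.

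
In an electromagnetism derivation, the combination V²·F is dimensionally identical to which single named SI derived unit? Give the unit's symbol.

V = W/A (potential = power per current),
    = kg·m²·s⁻³·A⁻¹.
So V² = kg²·m⁴·s⁻⁶·A⁻².
F = C/V (capacitance = charge per voltage),
    = A·s/(kg·m²·s⁻³·A⁻¹) (substituting C and V),
    = kg⁻¹·m⁻²·s⁴·A².
Combining: V²·F = (kg²·m⁴·s⁻⁶·A⁻²) · (kg⁻¹·m⁻²·s⁴·A²) = kg·m²·s⁻².
kg·m²·s⁻² is the base-SI form of the joule.

J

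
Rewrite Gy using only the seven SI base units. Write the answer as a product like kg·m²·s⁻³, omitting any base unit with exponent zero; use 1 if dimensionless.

m²·s⁻²

Gy = J/kg (absorbed dose = energy per mass),
    = m²·s⁻².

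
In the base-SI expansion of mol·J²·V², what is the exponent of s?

J = N·m (work = force × distance),
    = kg·m²·s⁻².
So J² = kg²·m⁴·s⁻⁴.
V = W/A (potential = power per current),
    = kg·m²·s⁻³·A⁻¹.
So V² = kg²·m⁴·s⁻⁶·A⁻².
Combining: mol·J²·V² = mol · (kg²·m⁴·s⁻⁴) · (kg²·m⁴·s⁻⁶·A⁻²) = kg⁴·m⁸·s⁻¹⁰·A⁻²·mol.
The exponent of s is -10.

-10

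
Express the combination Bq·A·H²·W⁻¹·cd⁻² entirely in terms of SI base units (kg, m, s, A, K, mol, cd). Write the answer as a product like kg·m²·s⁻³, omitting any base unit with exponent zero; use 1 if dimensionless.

Bq = s⁻¹.
H = kg·m²·s⁻²·A⁻².
So H² = kg²·m⁴·s⁻⁴·A⁻⁴.
W = kg·m²·s⁻³.
So W⁻¹ = kg⁻¹·m⁻²·s³.
Combining: Bq·A·H²·W⁻¹·cd⁻² = s⁻¹ · A · (kg²·m⁴·s⁻⁴·A⁻⁴) · (kg⁻¹·m⁻²·s³) · cd⁻² = kg·m²·s⁻²·A⁻³·cd⁻².

kg·m²·s⁻²·A⁻³·cd⁻²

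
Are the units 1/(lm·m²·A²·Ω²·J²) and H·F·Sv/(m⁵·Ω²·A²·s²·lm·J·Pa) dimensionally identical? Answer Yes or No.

No

Left side:
  lm = cd·sr = cd (luminous flux; sr is dimensionless).
  So lm⁻¹ = cd⁻¹.
  Ω = V/A (resistance = voltage per current),
      = kg·m²·s⁻³·A⁻².
  So Ω⁻² = kg⁻²·m⁻⁴·s⁶·A⁴.
  J = N·m (work = force × distance),
      = kg·m²·s⁻².
  So J⁻² = kg⁻²·m⁻⁴·s⁴.
  Combining: lm⁻¹·m⁻²·A⁻²·Ω⁻²·J⁻² = cd⁻¹ · m⁻² · A⁻² · (kg⁻²·m⁻⁴·s⁶·A⁴) · (kg⁻²·m⁻⁴·s⁴) = kg⁻⁴·m⁻¹⁰·s¹⁰·A²·cd⁻¹.
Right side:
  Ω = kg·m²·s⁻³·A⁻².
  So Ω⁻² = kg⁻²·m⁻⁴·s⁶·A⁴.
  H = kg·m²·s⁻²·A⁻².
  F = kg⁻¹·m⁻²·s⁴·A².
  lm = cd.
  So lm⁻¹ = cd⁻¹.
  J = kg·m²·s⁻².
  So J⁻¹ = kg⁻¹·m⁻²·s².
  Pa = kg·m⁻¹·s⁻².
  So Pa⁻¹ = kg⁻¹·m·s².
  Sv = m²·s⁻².
  Combining: m⁻⁵·Ω⁻²·H·A⁻²·s⁻²·F·lm⁻¹·J⁻¹·Pa⁻¹·Sv = m⁻⁵ · (kg⁻²·m⁻⁴·s⁶·A⁴) · (kg·m²·s⁻²·A⁻²) · A⁻² · s⁻² · (kg⁻¹·m⁻²·s⁴·A²) · cd⁻¹ · (kg⁻¹·m⁻²·s²) · (kg⁻¹·m·s²) · (m²·s⁻²) = kg⁻⁴·m⁻⁸·s⁸·A²·cd⁻¹.
Left is kg⁻⁴·m⁻¹⁰·s¹⁰·A²·cd⁻¹; right is kg⁻⁴·m⁻⁸·s⁸·A²·cd⁻¹ — different.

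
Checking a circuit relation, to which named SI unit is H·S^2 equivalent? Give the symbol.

F

H = kg·m²·s⁻²·A⁻².
S = kg⁻¹·m⁻²·s³·A².
So S² = kg⁻²·m⁻⁴·s⁶·A⁴.
Combining: H·S² = (kg·m²·s⁻²·A⁻²) · (kg⁻²·m⁻⁴·s⁶·A⁴) = kg⁻¹·m⁻²·s⁴·A².
kg⁻¹·m⁻²·s⁴·A² is the base-SI form of the farad.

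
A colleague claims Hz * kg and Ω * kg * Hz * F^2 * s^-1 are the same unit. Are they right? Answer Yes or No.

No

Left side:
  Hz = s⁻¹.
  Combining: Hz·kg = s⁻¹ · kg = kg·s⁻¹.
Right side:
  Ω = V/A (resistance = voltage per current),
      = kg·m²·s⁻³·A⁻².
  Hz = 1/s = s⁻¹ (frequency is cycles per second).
  F = C/V (capacitance = charge per voltage),
      = A·s/(kg·m²·s⁻³·A⁻¹) (substituting C and V),
      = kg⁻¹·m⁻²·s⁴·A².
  So F² = kg⁻²·m⁻⁴·s⁸·A⁴.
  Combining: Ω·kg·Hz·F²·s⁻¹ = (kg·m²·s⁻³·A⁻²) · kg · s⁻¹ · (kg⁻²·m⁻⁴·s⁸·A⁴) · s⁻¹ = m⁻²·s³·A².
Left is kg·s⁻¹; right is m⁻²·s³·A² — different.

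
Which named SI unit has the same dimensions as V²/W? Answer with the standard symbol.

Ω

V = W/A (potential = power per current),
    = kg·m²·s⁻³·A⁻¹.
So V² = kg²·m⁴·s⁻⁶·A⁻².
W = J/s (power = energy per time),
    = kg·m²·s⁻³.
So W⁻¹ = kg⁻¹·m⁻²·s³.
Combining: V²·W⁻¹ = (kg²·m⁴·s⁻⁶·A⁻²) · (kg⁻¹·m⁻²·s³) = kg·m²·s⁻³·A⁻².
kg·m²·s⁻³·A⁻² is the base-SI form of the ohm.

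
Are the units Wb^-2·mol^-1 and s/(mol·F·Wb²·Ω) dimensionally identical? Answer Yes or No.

Yes

Left side:
  Wb = kg·m²·s⁻²·A⁻¹.
  So Wb⁻² = kg⁻²·m⁻⁴·s⁴·A².
  Combining: Wb⁻²·mol⁻¹ = (kg⁻²·m⁻⁴·s⁴·A²) · mol⁻¹ = kg⁻²·m⁻⁴·s⁴·A²·mol⁻¹.
Right side:
  F = kg⁻¹·m⁻²·s⁴·A².
  So F⁻¹ = kg·m²·s⁻⁴·A⁻².
  Wb = kg·m²·s⁻²·A⁻¹.
  So Wb⁻² = kg⁻²·m⁻⁴·s⁴·A².
  Ω = kg·m²·s⁻³·A⁻².
  So Ω⁻¹ = kg⁻¹·m⁻²·s³·A².
  Combining: s·mol⁻¹·F⁻¹·Wb⁻²·Ω⁻¹ = s · mol⁻¹ · (kg·m²·s⁻⁴·A⁻²) · (kg⁻²·m⁻⁴·s⁴·A²) · (kg⁻¹·m⁻²·s³·A²) = kg⁻²·m⁻⁴·s⁴·A²·mol⁻¹.
Both reduce to kg⁻²·m⁻⁴·s⁴·A²·mol⁻¹.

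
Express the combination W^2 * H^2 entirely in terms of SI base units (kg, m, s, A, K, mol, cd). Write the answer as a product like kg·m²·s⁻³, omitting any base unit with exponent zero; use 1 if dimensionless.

kg⁴·m⁸·s⁻¹⁰·A⁻⁴

W = kg·m²·s⁻³.
So W² = kg²·m⁴·s⁻⁶.
H = kg·m²·s⁻²·A⁻².
So H² = kg²·m⁴·s⁻⁴·A⁻⁴.
Combining: W²·H² = (kg²·m⁴·s⁻⁶) · (kg²·m⁴·s⁻⁴·A⁻⁴) = kg⁴·m⁸·s⁻¹⁰·A⁻⁴.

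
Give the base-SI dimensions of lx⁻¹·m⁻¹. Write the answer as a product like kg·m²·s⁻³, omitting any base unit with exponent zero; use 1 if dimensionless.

lx = lm/m² (illuminance = luminous flux per area),
    = m⁻²·cd.
So lx⁻¹ = m²·cd⁻¹.
Combining: lx⁻¹·m⁻¹ = (m²·cd⁻¹) · m⁻¹ = m·cd⁻¹.

m·cd⁻¹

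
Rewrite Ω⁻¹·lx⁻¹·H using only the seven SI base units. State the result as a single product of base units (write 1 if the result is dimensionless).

Ω = kg·m²·s⁻³·A⁻².
So Ω⁻¹ = kg⁻¹·m⁻²·s³·A².
lx = m⁻²·cd.
So lx⁻¹ = m²·cd⁻¹.
H = kg·m²·s⁻²·A⁻².
Combining: Ω⁻¹·lx⁻¹·H = (kg⁻¹·m⁻²·s³·A²) · (m²·cd⁻¹) · (kg·m²·s⁻²·A⁻²) = m²·s·cd⁻¹.

m²·s·cd⁻¹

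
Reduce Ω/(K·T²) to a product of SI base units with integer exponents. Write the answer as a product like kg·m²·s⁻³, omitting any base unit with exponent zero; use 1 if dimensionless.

Ω = V/A (resistance = voltage per current),
    = kg·m²·s⁻³·A⁻².
T = Wb/m² (flux density = flux per area),
    = kg·s⁻²·A⁻¹.
So T⁻² = kg⁻²·s⁴·A².
Combining: Ω·K⁻¹·T⁻² = (kg·m²·s⁻³·A⁻²) · K⁻¹ · (kg⁻²·s⁴·A²) = kg⁻¹·m²·s·K⁻¹.

kg⁻¹·m²·s·K⁻¹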